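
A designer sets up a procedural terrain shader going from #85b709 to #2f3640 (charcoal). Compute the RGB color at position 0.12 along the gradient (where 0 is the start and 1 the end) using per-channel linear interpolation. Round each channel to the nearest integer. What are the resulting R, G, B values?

#85b709 → (133, 183, 9); #2f3640 → (47, 54, 64).
R = 133 + 0.12 × (47 − 133) = 133 + 0.12 × -86 = 122.68 → 123
G = 183 + 0.12 × (54 − 183) = 183 + 0.12 × -129 = 167.52 → 168
B = 9 + 0.12 × (64 − 9) = 9 + 0.12 × 55 = 15.6 → 16

(123, 168, 16)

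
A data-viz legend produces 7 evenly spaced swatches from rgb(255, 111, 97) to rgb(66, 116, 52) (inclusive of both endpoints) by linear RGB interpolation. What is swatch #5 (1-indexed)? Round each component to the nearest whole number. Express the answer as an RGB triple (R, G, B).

(129, 114, 67)

With 7 swatches and endpoints inclusive, swatch 5 sits at t = (5 − 1)/(7 − 1) = 4/6 ≈ 0.6667.
R = 255 + 0.6667 × (66 − 255) = 128.994 → 129
G = 111 + 0.6667 × (116 − 111) = 114.334 → 114
B = 97 + 0.6667 × (52 − 97) = 66.999 → 67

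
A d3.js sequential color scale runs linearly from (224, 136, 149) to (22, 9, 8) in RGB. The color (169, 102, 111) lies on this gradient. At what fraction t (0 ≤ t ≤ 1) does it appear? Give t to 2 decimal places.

0.27

Invert the lerp on the R channel (largest span, 202): t = (169 − 224) / (22 − 224) = -55/-202 = 0.27228.
Check on G: (102 − 136)/(9 − 136) = 0.2677 ✓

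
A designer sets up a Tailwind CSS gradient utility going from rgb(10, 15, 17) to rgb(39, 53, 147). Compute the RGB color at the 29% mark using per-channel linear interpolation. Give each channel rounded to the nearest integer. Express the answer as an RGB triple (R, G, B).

29% corresponds to t = 0.29.
R = 10 + 0.29 × (39 − 10) = 10 + 0.29 × 29 = 18.41 → 18
G = 15 + 0.29 × (53 − 15) = 15 + 0.29 × 38 = 26.02 → 26
B = 17 + 0.29 × (147 − 17) = 17 + 0.29 × 130 = 54.7 → 55

(18, 26, 55)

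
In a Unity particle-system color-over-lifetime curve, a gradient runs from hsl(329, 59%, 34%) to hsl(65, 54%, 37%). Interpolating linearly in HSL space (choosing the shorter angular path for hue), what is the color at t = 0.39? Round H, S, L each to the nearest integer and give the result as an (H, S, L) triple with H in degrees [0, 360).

(6, 57, 35)

Hue: 65 − 329 = -264°, but |-264| > 180 so the shorter arc goes the other way: Δh = -264 + 360 = 96°.
H = 329 + 0.39 × (96) = 366.44 → 366 → 366 mod 360 = 6°
S = 59 + 0.39 × (54 − 59) = 57.05 → 57%
L = 34 + 0.39 × (37 − 34) = 35.17 → 35%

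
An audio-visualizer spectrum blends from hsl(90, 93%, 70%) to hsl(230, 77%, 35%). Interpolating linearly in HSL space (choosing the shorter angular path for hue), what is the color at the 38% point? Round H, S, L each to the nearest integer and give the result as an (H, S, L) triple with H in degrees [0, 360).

(143, 87, 57)

Hue arc: Δh = 230 − 90 = 140° (|Δh| ≤ 180, already the shorter path).
H = 90 + 0.38 × (140) = 143.2 → 143°
S = 93 + 0.38 × (77 − 93) = 86.92 → 87%
L = 70 + 0.38 × (35 − 70) = 56.7 → 57%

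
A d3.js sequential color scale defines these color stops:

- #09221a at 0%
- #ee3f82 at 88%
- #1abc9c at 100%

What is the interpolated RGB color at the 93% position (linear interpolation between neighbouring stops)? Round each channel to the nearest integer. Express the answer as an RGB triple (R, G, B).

(150, 115, 141)

93% lies between the 88% and 100% stops, so the local fraction is t = (93 − 88)/(100 − 88) = 5/12 ≈ 0.4167.
#ee3f82 → (238, 63, 130); #1abc9c → (26, 188, 156).
R = 238 + 0.4167 × (26 − 238) = 149.66 → 150
G = 63 + 0.4167 × (188 − 63) = 115.088 → 115
B = 130 + 0.4167 × (156 − 130) = 140.834 → 141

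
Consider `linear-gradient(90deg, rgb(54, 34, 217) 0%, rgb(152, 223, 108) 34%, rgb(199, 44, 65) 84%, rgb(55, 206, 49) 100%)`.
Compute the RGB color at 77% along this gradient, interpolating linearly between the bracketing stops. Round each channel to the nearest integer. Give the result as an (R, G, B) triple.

(192, 69, 71)

77% lies between the 34% and 84% stops, so the local fraction is t = (77 − 34)/(84 − 34) = 43/50 ≈ 0.86.
R = 152 + 0.86 × (199 − 152) = 192.42 → 192
G = 223 + 0.86 × (44 − 223) = 69.06 → 69
B = 108 + 0.86 × (65 − 108) = 71.02 → 71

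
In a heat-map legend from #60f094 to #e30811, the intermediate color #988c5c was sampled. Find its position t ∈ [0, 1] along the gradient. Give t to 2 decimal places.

0.43

Invert the lerp on the G channel (largest span, 232): t = (140 − 240) / (8 − 240) = -100/-232 = 0.43103.
Check on R: (152 − 96)/(227 − 96) = 0.4275 ✓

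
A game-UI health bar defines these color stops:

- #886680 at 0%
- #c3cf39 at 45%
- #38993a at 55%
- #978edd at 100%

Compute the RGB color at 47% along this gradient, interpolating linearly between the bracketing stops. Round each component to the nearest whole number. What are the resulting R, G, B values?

47% lies between the 45% and 55% stops, so the local fraction is t = (47 − 45)/(55 − 45) = 2/10 ≈ 0.2.
#c3cf39 → (195, 207, 57); #38993a → (56, 153, 58).
R = 195 + 0.2 × (56 − 195) = 167.2 → 167
G = 207 + 0.2 × (153 − 207) = 196.2 → 196
B = 57 + 0.2 × (58 − 57) = 57.2 → 57

(167, 196, 57)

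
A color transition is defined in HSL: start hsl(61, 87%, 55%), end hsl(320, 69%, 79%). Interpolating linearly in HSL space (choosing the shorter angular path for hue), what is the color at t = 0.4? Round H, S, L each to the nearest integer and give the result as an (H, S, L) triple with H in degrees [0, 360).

(21, 80, 65)

Hue: 320 − 61 = 259°, but |259| > 180 so the shorter arc goes the other way: Δh = 259 − 360 = -101°.
H = 61 + 0.4 × (-101) = 20.6 → 21°
S = 87 + 0.4 × (69 − 87) = 79.8 → 80%
L = 55 + 0.4 × (79 − 55) = 64.6 → 65%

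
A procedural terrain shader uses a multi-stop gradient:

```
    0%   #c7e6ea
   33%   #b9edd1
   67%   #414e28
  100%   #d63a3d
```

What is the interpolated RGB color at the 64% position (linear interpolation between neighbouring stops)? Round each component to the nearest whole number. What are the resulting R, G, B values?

(76, 92, 55)

64% lies between the 33% and 67% stops, so the local fraction is t = (64 − 33)/(67 − 33) = 31/34 ≈ 0.9118.
#b9edd1 → (185, 237, 209); #414e28 → (65, 78, 40).
R = 185 + 0.9118 × (65 − 185) = 75.584 → 76
G = 237 + 0.9118 × (78 − 237) = 92.024 → 92
B = 209 + 0.9118 × (40 − 209) = 54.906 → 55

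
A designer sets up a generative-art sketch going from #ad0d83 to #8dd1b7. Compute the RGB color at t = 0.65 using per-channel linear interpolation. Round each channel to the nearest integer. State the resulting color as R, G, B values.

#ad0d83 → (173, 13, 131); #8dd1b7 → (141, 209, 183).
R = 173 + 0.65 × (141 − 173) = 173 + 0.65 × -32 = 152.2 → 152
G = 13 + 0.65 × (209 − 13) = 13 + 0.65 × 196 = 140.4 → 140
B = 131 + 0.65 × (183 − 131) = 131 + 0.65 × 52 = 164.8 → 165

(152, 140, 165)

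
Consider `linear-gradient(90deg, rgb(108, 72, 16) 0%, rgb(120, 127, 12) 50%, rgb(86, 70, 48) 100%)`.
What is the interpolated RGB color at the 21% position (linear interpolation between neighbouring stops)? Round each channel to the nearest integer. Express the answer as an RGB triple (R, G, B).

(113, 95, 14)

21% lies between the 0% and 50% stops, so the local fraction is t = (21 − 0)/(50 − 0) = 21/50 ≈ 0.42.
R = 108 + 0.42 × (120 − 108) = 113.04 → 113
G = 72 + 0.42 × (127 − 72) = 95.1 → 95
B = 16 + 0.42 × (12 − 16) = 14.32 → 14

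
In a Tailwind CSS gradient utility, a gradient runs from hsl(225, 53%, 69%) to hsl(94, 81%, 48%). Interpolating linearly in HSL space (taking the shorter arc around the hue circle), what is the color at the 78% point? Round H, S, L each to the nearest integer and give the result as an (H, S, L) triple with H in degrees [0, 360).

Hue arc: Δh = 94 − 225 = -131° (|Δh| ≤ 180, already the shorter path).
H = 225 + 0.78 × (-131) = 122.82 → 123°
S = 53 + 0.78 × (81 − 53) = 74.84 → 75%
L = 69 + 0.78 × (48 − 69) = 52.62 → 53%

(123, 75, 53)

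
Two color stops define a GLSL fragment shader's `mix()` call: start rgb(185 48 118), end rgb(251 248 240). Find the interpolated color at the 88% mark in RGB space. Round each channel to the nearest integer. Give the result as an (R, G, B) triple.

(243, 224, 225)

88% corresponds to t = 0.88.
R = 185 + 0.88 × (251 − 185) = 185 + 0.88 × 66 = 243.08 → 243
G = 48 + 0.88 × (248 − 48) = 48 + 0.88 × 200 = 224 → 224
B = 118 + 0.88 × (240 − 118) = 118 + 0.88 × 122 = 225.36 → 225
So the blended color is (243, 224, 225), about #f3e0e1.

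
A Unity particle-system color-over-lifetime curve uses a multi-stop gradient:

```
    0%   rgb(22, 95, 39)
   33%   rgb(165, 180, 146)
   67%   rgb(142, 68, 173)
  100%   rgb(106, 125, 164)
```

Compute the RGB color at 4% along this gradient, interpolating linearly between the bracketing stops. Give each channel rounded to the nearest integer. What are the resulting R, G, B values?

(39, 105, 52)

4% lies between the 0% and 33% stops, so the local fraction is t = (4 − 0)/(33 − 0) = 4/33 ≈ 0.1212.
R = 22 + 0.1212 × (165 − 22) = 39.332 → 39
G = 95 + 0.1212 × (180 − 95) = 105.302 → 105
B = 39 + 0.1212 × (146 − 39) = 51.968 → 52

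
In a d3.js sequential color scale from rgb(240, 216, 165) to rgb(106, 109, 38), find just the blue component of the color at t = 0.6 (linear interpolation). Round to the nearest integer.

B = 165 + 0.6 × (38 − 165) = 88.8 → 89

89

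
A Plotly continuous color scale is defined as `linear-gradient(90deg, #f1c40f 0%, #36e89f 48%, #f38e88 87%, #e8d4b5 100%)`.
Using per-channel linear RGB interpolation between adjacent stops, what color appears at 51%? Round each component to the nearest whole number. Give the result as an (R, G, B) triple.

(69, 225, 157)

51% lies between the 48% and 87% stops, so the local fraction is t = (51 − 48)/(87 − 48) = 3/39 ≈ 0.0769.
#36e89f → (54, 232, 159); #f38e88 → (243, 142, 136).
R = 54 + 0.0769 × (243 − 54) = 68.534 → 69
G = 232 + 0.0769 × (142 − 232) = 225.079 → 225
B = 159 + 0.0769 × (136 − 159) = 157.231 → 157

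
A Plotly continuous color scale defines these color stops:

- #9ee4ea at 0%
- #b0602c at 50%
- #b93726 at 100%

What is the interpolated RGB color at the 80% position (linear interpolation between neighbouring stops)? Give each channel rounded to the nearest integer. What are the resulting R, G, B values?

(181, 71, 40)

80% lies between the 50% and 100% stops, so the local fraction is t = (80 − 50)/(100 − 50) = 30/50 ≈ 0.6.
#b0602c → (176, 96, 44); #b93726 → (185, 55, 38).
R = 176 + 0.6 × (185 − 176) = 181.4 → 181
G = 96 + 0.6 × (55 − 96) = 71.4 → 71
B = 44 + 0.6 × (38 − 44) = 40.4 → 40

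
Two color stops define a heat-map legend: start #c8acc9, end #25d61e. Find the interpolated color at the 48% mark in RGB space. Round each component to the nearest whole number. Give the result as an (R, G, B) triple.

(122, 192, 119)

#c8acc9 → (200, 172, 201); #25d61e → (37, 214, 30).
48% corresponds to t = 0.48.
R = 200 + 0.48 × (37 − 200) = 200 + 0.48 × -163 = 121.76 → 122
G = 172 + 0.48 × (214 − 172) = 172 + 0.48 × 42 = 192.16 → 192
B = 201 + 0.48 × (30 − 201) = 201 + 0.48 × -171 = 118.92 → 119
So the blended color is (122, 192, 119), about #7ac077.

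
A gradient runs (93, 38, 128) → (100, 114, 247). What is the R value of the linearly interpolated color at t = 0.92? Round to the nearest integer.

R = 93 + 0.92 × (100 − 93) = 99.44 → 99

99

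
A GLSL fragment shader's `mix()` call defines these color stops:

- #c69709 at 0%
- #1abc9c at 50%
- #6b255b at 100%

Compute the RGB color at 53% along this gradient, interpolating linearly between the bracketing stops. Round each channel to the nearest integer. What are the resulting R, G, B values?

(31, 179, 152)

53% lies between the 50% and 100% stops, so the local fraction is t = (53 − 50)/(100 − 50) = 3/50 ≈ 0.06.
#1abc9c → (26, 188, 156); #6b255b → (107, 37, 91).
R = 26 + 0.06 × (107 − 26) = 30.86 → 31
G = 188 + 0.06 × (37 − 188) = 178.94 → 179
B = 156 + 0.06 × (91 − 156) = 152.1 → 152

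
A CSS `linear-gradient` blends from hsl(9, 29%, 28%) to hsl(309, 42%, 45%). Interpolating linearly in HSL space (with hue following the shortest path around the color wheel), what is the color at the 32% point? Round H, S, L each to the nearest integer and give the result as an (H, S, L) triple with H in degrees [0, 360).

Hue: 309 − 9 = 300°, but |300| > 180 so the shorter arc goes the other way: Δh = 300 − 360 = -60°.
H = 9 + 0.32 × (-60) = -10.2 → -10 → -10 mod 360 = 350°
S = 29 + 0.32 × (42 − 29) = 33.16 → 33%
L = 28 + 0.32 × (45 − 28) = 33.44 → 33%

(350, 33, 33)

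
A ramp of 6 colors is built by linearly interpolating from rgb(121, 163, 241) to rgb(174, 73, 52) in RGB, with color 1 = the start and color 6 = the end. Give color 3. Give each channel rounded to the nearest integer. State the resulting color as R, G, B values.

With 6 swatches and endpoints inclusive, swatch 3 sits at t = (3 − 1)/(6 − 1) = 2/5 ≈ 0.4.
R = 121 + 0.4 × (174 − 121) = 142.2 → 142
G = 163 + 0.4 × (73 − 163) = 127 → 127
B = 241 + 0.4 × (52 − 241) = 165.4 → 165

(142, 127, 165)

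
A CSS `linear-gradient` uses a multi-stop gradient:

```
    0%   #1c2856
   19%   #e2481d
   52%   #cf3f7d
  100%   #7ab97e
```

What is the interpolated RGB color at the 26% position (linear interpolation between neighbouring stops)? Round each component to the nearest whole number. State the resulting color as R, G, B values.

26% lies between the 19% and 52% stops, so the local fraction is t = (26 − 19)/(52 − 19) = 7/33 ≈ 0.2121.
#e2481d → (226, 72, 29); #cf3f7d → (207, 63, 125).
R = 226 + 0.2121 × (207 − 226) = 221.97 → 222
G = 72 + 0.2121 × (63 − 72) = 70.091 → 70
B = 29 + 0.2121 × (125 − 29) = 49.362 → 49

(222, 70, 49)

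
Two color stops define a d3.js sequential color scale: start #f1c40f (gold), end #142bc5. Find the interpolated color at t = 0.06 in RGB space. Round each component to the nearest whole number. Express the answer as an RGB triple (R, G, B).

(228, 187, 26)

#f1c40f → (241, 196, 15); #142bc5 → (20, 43, 197).
R = 241 + 0.06 × (20 − 241) = 241 + 0.06 × -221 = 227.74 → 228
G = 196 + 0.06 × (43 − 196) = 196 + 0.06 × -153 = 186.82 → 187
B = 15 + 0.06 × (197 − 15) = 15 + 0.06 × 182 = 25.92 → 26
So the blended color is (228, 187, 26), about #e4bb1a.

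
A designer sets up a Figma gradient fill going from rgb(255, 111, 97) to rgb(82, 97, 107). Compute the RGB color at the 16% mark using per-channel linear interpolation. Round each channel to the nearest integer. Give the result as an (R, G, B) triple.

16% corresponds to t = 0.16.
R = 255 + 0.16 × (82 − 255) = 255 + 0.16 × -173 = 227.32 → 227
G = 111 + 0.16 × (97 − 111) = 111 + 0.16 × -14 = 108.76 → 109
B = 97 + 0.16 × (107 − 97) = 97 + 0.16 × 10 = 98.6 → 99

(227, 109, 99)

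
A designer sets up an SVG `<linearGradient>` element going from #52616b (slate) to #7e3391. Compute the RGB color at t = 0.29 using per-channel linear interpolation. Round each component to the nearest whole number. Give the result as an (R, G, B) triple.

#52616b → (82, 97, 107); #7e3391 → (126, 51, 145).
R = 82 + 0.29 × (126 − 82) = 82 + 0.29 × 44 = 94.76 → 95
G = 97 + 0.29 × (51 − 97) = 97 + 0.29 × -46 = 83.66 → 84
B = 107 + 0.29 × (145 − 107) = 107 + 0.29 × 38 = 118.02 → 118
So the blended color is (95, 84, 118), about #5f5476.

(95, 84, 118)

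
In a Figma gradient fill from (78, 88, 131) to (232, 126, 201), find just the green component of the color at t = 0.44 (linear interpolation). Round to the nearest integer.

105

G = 88 + 0.44 × (126 − 88) = 104.72 → 105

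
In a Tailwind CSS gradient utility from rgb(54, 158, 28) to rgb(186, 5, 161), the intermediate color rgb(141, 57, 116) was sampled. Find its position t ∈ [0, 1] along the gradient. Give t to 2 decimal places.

0.66

Invert the lerp on the G channel (largest span, 153): t = (57 − 158) / (5 − 158) = -101/-153 = 0.66013.
Check on R: (141 − 54)/(186 − 54) = 0.6591 ✓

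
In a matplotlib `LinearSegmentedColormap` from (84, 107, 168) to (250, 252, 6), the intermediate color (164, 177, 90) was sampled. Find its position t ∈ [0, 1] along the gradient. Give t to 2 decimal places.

Invert the lerp on the R channel (largest span, 166): t = (164 − 84) / (250 − 84) = 80/166 = 0.48193.
Check on G: (177 − 107)/(252 − 107) = 0.4828 ✓

0.48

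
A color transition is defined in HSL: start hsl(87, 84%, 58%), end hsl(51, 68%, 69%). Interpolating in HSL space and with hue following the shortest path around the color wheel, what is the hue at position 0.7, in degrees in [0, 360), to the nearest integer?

62

Hue arc: Δh = 51 − 87 = -36° (|Δh| ≤ 180, already the shorter path).
H = 87 + 0.7 × (-36) = 61.8 → 62°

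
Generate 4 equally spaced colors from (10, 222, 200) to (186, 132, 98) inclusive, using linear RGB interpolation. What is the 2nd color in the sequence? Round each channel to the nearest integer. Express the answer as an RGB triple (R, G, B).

With 4 swatches and endpoints inclusive, swatch 2 sits at t = (2 − 1)/(4 − 1) = 1/3 ≈ 0.3333.
R = 10 + 0.3333 × (186 − 10) = 68.661 → 69
G = 222 + 0.3333 × (132 − 222) = 192.003 → 192
B = 200 + 0.3333 × (98 − 200) = 166.003 → 166

(69, 192, 166)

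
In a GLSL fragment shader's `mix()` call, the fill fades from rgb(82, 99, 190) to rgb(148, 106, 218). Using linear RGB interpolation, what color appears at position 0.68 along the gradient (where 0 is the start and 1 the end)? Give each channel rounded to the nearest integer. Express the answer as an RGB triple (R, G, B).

(127, 104, 209)

R = 82 + 0.68 × (148 − 82) = 82 + 0.68 × 66 = 126.88 → 127
G = 99 + 0.68 × (106 − 99) = 99 + 0.68 × 7 = 103.76 → 104
B = 190 + 0.68 × (218 − 190) = 190 + 0.68 × 28 = 209.04 → 209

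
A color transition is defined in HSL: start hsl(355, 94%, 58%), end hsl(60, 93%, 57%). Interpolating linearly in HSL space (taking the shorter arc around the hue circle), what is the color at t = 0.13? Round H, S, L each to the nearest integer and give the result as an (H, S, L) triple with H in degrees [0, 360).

Hue: 60 − 355 = -295°, but |-295| > 180 so the shorter arc goes the other way: Δh = -295 + 360 = 65°.
H = 355 + 0.13 × (65) = 363.45 → 363 → 363 mod 360 = 3°
S = 94 + 0.13 × (93 − 94) = 93.87 → 94%
L = 58 + 0.13 × (57 − 58) = 57.87 → 58%

(3, 94, 58)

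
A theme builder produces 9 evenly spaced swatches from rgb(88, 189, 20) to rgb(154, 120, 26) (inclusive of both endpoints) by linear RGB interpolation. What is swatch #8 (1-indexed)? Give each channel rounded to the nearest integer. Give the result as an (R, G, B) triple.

(146, 129, 25)

With 9 swatches and endpoints inclusive, swatch 8 sits at t = (8 − 1)/(9 − 1) = 7/8 ≈ 0.875.
R = 88 + 0.875 × (154 − 88) = 145.75 → 146
G = 189 + 0.875 × (120 − 189) = 128.625 → 129
B = 20 + 0.875 × (26 − 20) = 25.25 → 25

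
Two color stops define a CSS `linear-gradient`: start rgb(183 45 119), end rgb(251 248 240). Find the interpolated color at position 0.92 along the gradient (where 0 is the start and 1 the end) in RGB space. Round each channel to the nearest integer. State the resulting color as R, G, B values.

(246, 232, 230)

R = 183 + 0.92 × (251 − 183) = 183 + 0.92 × 68 = 245.56 → 246
G = 45 + 0.92 × (248 − 45) = 45 + 0.92 × 203 = 231.76 → 232
B = 119 + 0.92 × (240 − 119) = 119 + 0.92 × 121 = 230.32 → 230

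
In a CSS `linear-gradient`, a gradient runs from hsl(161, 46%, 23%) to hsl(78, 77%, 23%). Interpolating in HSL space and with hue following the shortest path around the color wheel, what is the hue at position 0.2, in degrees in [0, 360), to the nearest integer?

144

Hue arc: Δh = 78 − 161 = -83° (|Δh| ≤ 180, already the shorter path).
H = 161 + 0.2 × (-83) = 144.4 → 144°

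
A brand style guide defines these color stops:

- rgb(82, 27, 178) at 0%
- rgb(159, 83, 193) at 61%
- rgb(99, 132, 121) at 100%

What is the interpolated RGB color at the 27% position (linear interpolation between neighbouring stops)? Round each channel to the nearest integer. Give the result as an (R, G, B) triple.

27% lies between the 0% and 61% stops, so the local fraction is t = (27 − 0)/(61 − 0) = 27/61 ≈ 0.4426.
R = 82 + 0.4426 × (159 − 82) = 116.08 → 116
G = 27 + 0.4426 × (83 − 27) = 51.786 → 52
B = 178 + 0.4426 × (193 − 178) = 184.639 → 185

(116, 52, 185)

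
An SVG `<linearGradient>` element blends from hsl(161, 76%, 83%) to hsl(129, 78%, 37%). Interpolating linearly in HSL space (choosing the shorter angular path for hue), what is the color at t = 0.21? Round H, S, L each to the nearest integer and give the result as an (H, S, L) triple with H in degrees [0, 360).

(154, 76, 73)

Hue arc: Δh = 129 − 161 = -32° (|Δh| ≤ 180, already the shorter path).
H = 161 + 0.21 × (-32) = 154.28 → 154°
S = 76 + 0.21 × (78 − 76) = 76.42 → 76%
L = 83 + 0.21 × (37 − 83) = 73.34 → 73%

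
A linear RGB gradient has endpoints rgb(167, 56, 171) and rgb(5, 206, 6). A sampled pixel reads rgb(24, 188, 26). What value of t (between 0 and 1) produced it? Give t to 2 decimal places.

Invert the lerp on the B channel (largest span, 165): t = (26 − 171) / (6 − 171) = -145/-165 = 0.87879.
Check on R: (24 − 167)/(5 − 167) = 0.8827 ✓

0.88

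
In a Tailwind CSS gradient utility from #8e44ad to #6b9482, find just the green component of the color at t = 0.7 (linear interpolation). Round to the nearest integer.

124

G₁ = 68 (from #8e44ad), G₂ = 148 (from #6b9482).
G = 68 + 0.7 × (148 − 68) = 124 → 124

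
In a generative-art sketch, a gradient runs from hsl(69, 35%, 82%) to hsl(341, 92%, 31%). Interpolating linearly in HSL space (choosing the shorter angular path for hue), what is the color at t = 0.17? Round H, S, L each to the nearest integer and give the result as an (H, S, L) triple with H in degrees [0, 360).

(54, 45, 73)

Hue: 341 − 69 = 272°, but |272| > 180 so the shorter arc goes the other way: Δh = 272 − 360 = -88°.
H = 69 + 0.17 × (-88) = 54.04 → 54°
S = 35 + 0.17 × (92 − 35) = 44.69 → 45%
L = 82 + 0.17 × (31 − 82) = 73.33 → 73%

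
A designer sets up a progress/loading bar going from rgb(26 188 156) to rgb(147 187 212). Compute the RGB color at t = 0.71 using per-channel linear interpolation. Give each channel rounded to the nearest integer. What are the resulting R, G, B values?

(112, 187, 196)

R = 26 + 0.71 × (147 − 26) = 26 + 0.71 × 121 = 111.91 → 112
G = 188 + 0.71 × (187 − 188) = 188 + 0.71 × -1 = 187.29 → 187
B = 156 + 0.71 × (212 − 156) = 156 + 0.71 × 56 = 195.76 → 196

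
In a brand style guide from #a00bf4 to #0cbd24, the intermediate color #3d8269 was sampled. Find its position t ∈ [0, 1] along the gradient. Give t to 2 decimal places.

Invert the lerp on the B channel (largest span, 208): t = (105 − 244) / (36 − 244) = -139/-208 = 0.66827.
Check on R: (61 − 160)/(12 − 160) = 0.6689 ✓

0.67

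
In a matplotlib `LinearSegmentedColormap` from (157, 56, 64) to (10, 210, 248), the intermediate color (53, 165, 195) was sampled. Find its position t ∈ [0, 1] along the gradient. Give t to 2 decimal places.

Invert the lerp on the B channel (largest span, 184): t = (195 − 64) / (248 − 64) = 131/184 = 0.71196.
Check on R: (53 − 157)/(10 − 157) = 0.7075 ✓

0.71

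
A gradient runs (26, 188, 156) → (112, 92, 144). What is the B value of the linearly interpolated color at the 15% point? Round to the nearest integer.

B = 156 + 0.15 × (144 − 156) = 154.2 → 154

154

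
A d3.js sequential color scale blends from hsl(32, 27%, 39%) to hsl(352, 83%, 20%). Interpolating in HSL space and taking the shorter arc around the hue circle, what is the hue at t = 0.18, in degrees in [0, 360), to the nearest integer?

25

Hue: 352 − 32 = 320°, but |320| > 180 so the shorter arc goes the other way: Δh = 320 − 360 = -40°.
H = 32 + 0.18 × (-40) = 24.8 → 25°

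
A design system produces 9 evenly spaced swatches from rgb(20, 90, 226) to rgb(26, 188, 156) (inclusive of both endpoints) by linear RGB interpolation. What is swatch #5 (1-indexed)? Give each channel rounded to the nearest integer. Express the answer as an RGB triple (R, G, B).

With 9 swatches and endpoints inclusive, swatch 5 sits at t = (5 − 1)/(9 − 1) = 4/8 ≈ 0.5.
R = 20 + 0.5 × (26 − 20) = 23 → 23
G = 90 + 0.5 × (188 − 90) = 139 → 139
B = 226 + 0.5 × (156 − 226) = 191 → 191

(23, 139, 191)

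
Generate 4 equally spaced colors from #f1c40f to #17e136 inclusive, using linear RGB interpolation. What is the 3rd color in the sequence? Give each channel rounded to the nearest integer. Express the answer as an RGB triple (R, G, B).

With 4 swatches and endpoints inclusive, swatch 3 sits at t = (3 − 1)/(4 − 1) = 2/3 ≈ 0.6667.
#f1c40f → (241, 196, 15); #17e136 → (23, 225, 54).
R = 241 + 0.6667 × (23 − 241) = 95.659 → 96
G = 196 + 0.6667 × (225 − 196) = 215.334 → 215
B = 15 + 0.6667 × (54 − 15) = 41.001 → 41

(96, 215, 41)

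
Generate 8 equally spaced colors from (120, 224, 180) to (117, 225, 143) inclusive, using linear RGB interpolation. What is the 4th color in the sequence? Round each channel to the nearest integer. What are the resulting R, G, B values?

(119, 224, 164)

With 8 swatches and endpoints inclusive, swatch 4 sits at t = (4 − 1)/(8 − 1) = 3/7 ≈ 0.4286.
R = 120 + 0.4286 × (117 − 120) = 118.714 → 119
G = 224 + 0.4286 × (225 − 224) = 224.429 → 224
B = 180 + 0.4286 × (143 − 180) = 164.142 → 164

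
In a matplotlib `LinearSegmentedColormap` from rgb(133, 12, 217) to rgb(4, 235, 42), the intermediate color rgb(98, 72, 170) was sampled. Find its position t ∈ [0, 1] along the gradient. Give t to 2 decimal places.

0.27

Invert the lerp on the G channel (largest span, 223): t = (72 − 12) / (235 − 12) = 60/223 = 0.26906.
Check on R: (98 − 133)/(4 − 133) = 0.2713 ✓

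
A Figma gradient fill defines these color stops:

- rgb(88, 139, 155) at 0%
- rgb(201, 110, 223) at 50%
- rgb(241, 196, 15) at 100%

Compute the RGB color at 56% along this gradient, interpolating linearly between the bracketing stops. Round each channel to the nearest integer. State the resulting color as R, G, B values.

(206, 120, 198)

56% lies between the 50% and 100% stops, so the local fraction is t = (56 − 50)/(100 − 50) = 6/50 ≈ 0.12.
R = 201 + 0.12 × (241 − 201) = 205.8 → 206
G = 110 + 0.12 × (196 − 110) = 120.32 → 120
B = 223 + 0.12 × (15 − 223) = 198.04 → 198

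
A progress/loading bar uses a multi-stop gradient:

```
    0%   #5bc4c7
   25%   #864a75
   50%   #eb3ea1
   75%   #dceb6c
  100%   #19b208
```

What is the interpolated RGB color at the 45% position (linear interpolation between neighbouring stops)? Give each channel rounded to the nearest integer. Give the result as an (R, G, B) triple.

(215, 64, 152)

45% lies between the 25% and 50% stops, so the local fraction is t = (45 − 25)/(50 − 25) = 20/25 ≈ 0.8.
#864a75 → (134, 74, 117); #eb3ea1 → (235, 62, 161).
R = 134 + 0.8 × (235 − 134) = 214.8 → 215
G = 74 + 0.8 × (62 − 74) = 64.4 → 64
B = 117 + 0.8 × (161 − 117) = 152.2 → 152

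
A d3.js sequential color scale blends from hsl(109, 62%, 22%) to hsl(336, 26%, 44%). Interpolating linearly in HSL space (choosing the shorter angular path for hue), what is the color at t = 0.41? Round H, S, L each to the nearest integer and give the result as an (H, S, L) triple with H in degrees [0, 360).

(54, 47, 31)

Hue: 336 − 109 = 227°, but |227| > 180 so the shorter arc goes the other way: Δh = 227 − 360 = -133°.
H = 109 + 0.41 × (-133) = 54.47 → 54°
S = 62 + 0.41 × (26 − 62) = 47.24 → 47%
L = 22 + 0.41 × (44 − 22) = 31.02 → 31%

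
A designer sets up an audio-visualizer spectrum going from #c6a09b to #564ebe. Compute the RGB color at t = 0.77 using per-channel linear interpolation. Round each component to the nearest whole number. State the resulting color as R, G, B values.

(112, 97, 182)

#c6a09b → (198, 160, 155); #564ebe → (86, 78, 190).
R = 198 + 0.77 × (86 − 198) = 198 + 0.77 × -112 = 111.76 → 112
G = 160 + 0.77 × (78 − 160) = 160 + 0.77 × -82 = 96.86 → 97
B = 155 + 0.77 × (190 − 155) = 155 + 0.77 × 35 = 181.95 → 182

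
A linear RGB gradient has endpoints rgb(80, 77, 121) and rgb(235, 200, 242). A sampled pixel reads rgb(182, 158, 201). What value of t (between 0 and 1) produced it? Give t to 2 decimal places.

0.66

Invert the lerp on the R channel (largest span, 155): t = (182 − 80) / (235 − 80) = 102/155 = 0.65806.
Check on G: (158 − 77)/(200 − 77) = 0.6585 ✓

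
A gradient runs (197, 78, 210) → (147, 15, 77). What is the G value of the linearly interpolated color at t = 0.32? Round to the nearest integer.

58

G = 78 + 0.32 × (15 − 78) = 57.84 → 58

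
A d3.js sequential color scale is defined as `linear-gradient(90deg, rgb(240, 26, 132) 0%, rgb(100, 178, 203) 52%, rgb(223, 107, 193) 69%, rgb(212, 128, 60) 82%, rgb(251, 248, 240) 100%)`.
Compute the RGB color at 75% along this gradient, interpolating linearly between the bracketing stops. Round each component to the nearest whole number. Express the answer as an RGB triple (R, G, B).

(218, 117, 132)

75% lies between the 69% and 82% stops, so the local fraction is t = (75 − 69)/(82 − 69) = 6/13 ≈ 0.4615.
R = 223 + 0.4615 × (212 − 223) = 217.923 → 218
G = 107 + 0.4615 × (128 − 107) = 116.692 → 117
B = 193 + 0.4615 × (60 − 193) = 131.62 → 132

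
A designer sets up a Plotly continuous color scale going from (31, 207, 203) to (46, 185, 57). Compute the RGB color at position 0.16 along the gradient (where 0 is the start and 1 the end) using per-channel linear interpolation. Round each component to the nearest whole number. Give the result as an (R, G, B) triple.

(33, 203, 180)

R = 31 + 0.16 × (46 − 31) = 31 + 0.16 × 15 = 33.4 → 33
G = 207 + 0.16 × (185 − 207) = 207 + 0.16 × -22 = 203.48 → 203
B = 203 + 0.16 × (57 − 203) = 203 + 0.16 × -146 = 179.64 → 180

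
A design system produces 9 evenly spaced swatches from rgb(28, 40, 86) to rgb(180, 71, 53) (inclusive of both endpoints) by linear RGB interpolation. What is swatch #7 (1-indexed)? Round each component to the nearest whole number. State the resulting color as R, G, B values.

With 9 swatches and endpoints inclusive, swatch 7 sits at t = (7 − 1)/(9 − 1) = 6/8 ≈ 0.75.
R = 28 + 0.75 × (180 − 28) = 142 → 142
G = 40 + 0.75 × (71 − 40) = 63.25 → 63
B = 86 + 0.75 × (53 − 86) = 61.25 → 61

(142, 63, 61)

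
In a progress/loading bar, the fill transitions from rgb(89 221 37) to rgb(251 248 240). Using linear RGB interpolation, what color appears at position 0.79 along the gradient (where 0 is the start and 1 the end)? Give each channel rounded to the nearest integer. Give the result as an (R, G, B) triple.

R = 89 + 0.79 × (251 − 89) = 89 + 0.79 × 162 = 216.98 → 217
G = 221 + 0.79 × (248 − 221) = 221 + 0.79 × 27 = 242.33 → 242
B = 37 + 0.79 × (240 − 37) = 37 + 0.79 × 203 = 197.37 → 197
So the blended color is (217, 242, 197), about #d9f2c5.

(217, 242, 197)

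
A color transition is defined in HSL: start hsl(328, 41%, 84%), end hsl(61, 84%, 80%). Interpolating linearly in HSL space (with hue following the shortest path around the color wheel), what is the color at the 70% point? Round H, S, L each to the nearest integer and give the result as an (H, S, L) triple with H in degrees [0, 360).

Hue: 61 − 328 = -267°, but |-267| > 180 so the shorter arc goes the other way: Δh = -267 + 360 = 93°.
H = 328 + 0.7 × (93) = 393.1 → 393 → 393 mod 360 = 33°
S = 41 + 0.7 × (84 − 41) = 71.1 → 71%
L = 84 + 0.7 × (80 − 84) = 81.2 → 81%

(33, 71, 81)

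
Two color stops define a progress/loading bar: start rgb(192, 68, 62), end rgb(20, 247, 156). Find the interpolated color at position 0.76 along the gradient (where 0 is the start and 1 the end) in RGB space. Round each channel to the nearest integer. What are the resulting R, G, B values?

R = 192 + 0.76 × (20 − 192) = 192 + 0.76 × -172 = 61.28 → 61
G = 68 + 0.76 × (247 − 68) = 68 + 0.76 × 179 = 204.04 → 204
B = 62 + 0.76 × (156 − 62) = 62 + 0.76 × 94 = 133.44 → 133

(61, 204, 133)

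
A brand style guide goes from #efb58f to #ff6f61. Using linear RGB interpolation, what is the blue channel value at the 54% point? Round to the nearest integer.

118

B₁ = 143 (from #efb58f), B₂ = 97 (from #ff6f61).
B = 143 + 0.54 × (97 − 143) = 118.16 → 118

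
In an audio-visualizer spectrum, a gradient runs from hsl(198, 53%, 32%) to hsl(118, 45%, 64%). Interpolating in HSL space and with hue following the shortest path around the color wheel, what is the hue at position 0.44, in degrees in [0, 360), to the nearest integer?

Hue arc: Δh = 118 − 198 = -80° (|Δh| ≤ 180, already the shorter path).
H = 198 + 0.44 × (-80) = 162.8 → 163°

163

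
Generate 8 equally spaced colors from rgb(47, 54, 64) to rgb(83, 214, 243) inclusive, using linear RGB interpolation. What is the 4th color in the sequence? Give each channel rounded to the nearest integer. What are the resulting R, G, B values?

With 8 swatches and endpoints inclusive, swatch 4 sits at t = (4 − 1)/(8 − 1) = 3/7 ≈ 0.4286.
R = 47 + 0.4286 × (83 − 47) = 62.43 → 62
G = 54 + 0.4286 × (214 − 54) = 122.576 → 123
B = 64 + 0.4286 × (243 − 64) = 140.719 → 141

(62, 123, 141)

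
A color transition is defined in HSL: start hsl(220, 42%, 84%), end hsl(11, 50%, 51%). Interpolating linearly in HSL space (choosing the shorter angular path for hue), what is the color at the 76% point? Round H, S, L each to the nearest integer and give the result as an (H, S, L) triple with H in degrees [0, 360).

(335, 48, 59)

Hue: 11 − 220 = -209°, but |-209| > 180 so the shorter arc goes the other way: Δh = -209 + 360 = 151°.
H = 220 + 0.76 × (151) = 334.76 → 335°
S = 42 + 0.76 × (50 − 42) = 48.08 → 48%
L = 84 + 0.76 × (51 − 84) = 58.92 → 59%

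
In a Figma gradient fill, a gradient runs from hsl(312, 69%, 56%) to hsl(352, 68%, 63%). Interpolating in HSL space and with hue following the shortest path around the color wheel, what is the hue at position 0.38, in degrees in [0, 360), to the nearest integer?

327

Hue arc: Δh = 352 − 312 = 40° (|Δh| ≤ 180, already the shorter path).
H = 312 + 0.38 × (40) = 327.2 → 327°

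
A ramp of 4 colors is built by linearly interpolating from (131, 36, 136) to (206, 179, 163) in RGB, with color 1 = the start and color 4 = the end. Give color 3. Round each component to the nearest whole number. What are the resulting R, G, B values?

(181, 131, 154)

With 4 swatches and endpoints inclusive, swatch 3 sits at t = (3 − 1)/(4 − 1) = 2/3 ≈ 0.6667.
R = 131 + 0.6667 × (206 − 131) = 181.002 → 181
G = 36 + 0.6667 × (179 − 36) = 131.338 → 131
B = 136 + 0.6667 × (163 − 136) = 154.001 → 154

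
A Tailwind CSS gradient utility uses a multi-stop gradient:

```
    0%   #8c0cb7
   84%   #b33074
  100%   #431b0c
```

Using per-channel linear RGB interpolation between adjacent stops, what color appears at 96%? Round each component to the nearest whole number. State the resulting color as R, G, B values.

(95, 32, 38)

96% lies between the 84% and 100% stops, so the local fraction is t = (96 − 84)/(100 − 84) = 12/16 ≈ 0.75.
#b33074 → (179, 48, 116); #431b0c → (67, 27, 12).
R = 179 + 0.75 × (67 − 179) = 95 → 95
G = 48 + 0.75 × (27 − 48) = 32.25 → 32
B = 116 + 0.75 × (12 − 116) = 38 → 38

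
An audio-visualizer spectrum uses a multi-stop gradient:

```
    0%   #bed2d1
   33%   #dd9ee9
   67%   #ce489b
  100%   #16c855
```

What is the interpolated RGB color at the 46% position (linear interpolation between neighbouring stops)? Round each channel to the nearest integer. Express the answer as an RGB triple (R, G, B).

46% lies between the 33% and 67% stops, so the local fraction is t = (46 − 33)/(67 − 33) = 13/34 ≈ 0.3824.
#dd9ee9 → (221, 158, 233); #ce489b → (206, 72, 155).
R = 221 + 0.3824 × (206 − 221) = 215.264 → 215
G = 158 + 0.3824 × (72 − 158) = 125.114 → 125
B = 233 + 0.3824 × (155 − 233) = 203.173 → 203

(215, 125, 203)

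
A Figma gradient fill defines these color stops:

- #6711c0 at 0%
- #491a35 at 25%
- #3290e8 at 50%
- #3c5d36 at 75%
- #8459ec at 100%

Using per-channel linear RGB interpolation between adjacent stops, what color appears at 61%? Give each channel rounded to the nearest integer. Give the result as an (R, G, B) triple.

(54, 122, 154)

61% lies between the 50% and 75% stops, so the local fraction is t = (61 − 50)/(75 − 50) = 11/25 ≈ 0.44.
#3290e8 → (50, 144, 232); #3c5d36 → (60, 93, 54).
R = 50 + 0.44 × (60 − 50) = 54.4 → 54
G = 144 + 0.44 × (93 − 144) = 121.56 → 122
B = 232 + 0.44 × (54 − 232) = 153.68 → 154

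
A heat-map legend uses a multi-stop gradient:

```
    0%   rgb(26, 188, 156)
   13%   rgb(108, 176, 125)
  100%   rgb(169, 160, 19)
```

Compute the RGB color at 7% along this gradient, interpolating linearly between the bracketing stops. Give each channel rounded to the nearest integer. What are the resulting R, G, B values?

(70, 182, 139)

7% lies between the 0% and 13% stops, so the local fraction is t = (7 − 0)/(13 − 0) = 7/13 ≈ 0.5385.
R = 26 + 0.5385 × (108 − 26) = 70.157 → 70
G = 188 + 0.5385 × (176 − 188) = 181.538 → 182
B = 156 + 0.5385 × (125 − 156) = 139.306 → 139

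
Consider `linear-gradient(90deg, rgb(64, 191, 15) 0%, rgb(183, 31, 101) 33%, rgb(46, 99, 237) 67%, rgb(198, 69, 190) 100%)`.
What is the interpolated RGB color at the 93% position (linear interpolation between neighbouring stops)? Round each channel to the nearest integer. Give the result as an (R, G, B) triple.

(166, 75, 200)

93% lies between the 67% and 100% stops, so the local fraction is t = (93 − 67)/(100 − 67) = 26/33 ≈ 0.7879.
R = 46 + 0.7879 × (198 − 46) = 165.761 → 166
G = 99 + 0.7879 × (69 − 99) = 75.363 → 75
B = 237 + 0.7879 × (190 − 237) = 199.969 → 200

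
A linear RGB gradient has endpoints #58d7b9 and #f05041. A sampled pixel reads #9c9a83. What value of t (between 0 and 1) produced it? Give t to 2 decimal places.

Invert the lerp on the R channel (largest span, 152): t = (156 − 88) / (240 − 88) = 68/152 = 0.44737.
Check on G: (154 − 215)/(80 − 215) = 0.4519 ✓

0.45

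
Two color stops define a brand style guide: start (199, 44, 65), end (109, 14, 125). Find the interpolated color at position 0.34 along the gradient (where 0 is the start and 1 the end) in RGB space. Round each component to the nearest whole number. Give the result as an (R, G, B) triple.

(168, 34, 85)

R = 199 + 0.34 × (109 − 199) = 199 + 0.34 × -90 = 168.4 → 168
G = 44 + 0.34 × (14 − 44) = 44 + 0.34 × -30 = 33.8 → 34
B = 65 + 0.34 × (125 − 65) = 65 + 0.34 × 60 = 85.4 → 85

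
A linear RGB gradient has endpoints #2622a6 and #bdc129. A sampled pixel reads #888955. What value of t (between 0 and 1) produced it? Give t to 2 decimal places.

Invert the lerp on the G channel (largest span, 159): t = (137 − 34) / (193 − 34) = 103/159 = 0.6478.
Check on R: (136 − 38)/(189 − 38) = 0.649 ✓

0.65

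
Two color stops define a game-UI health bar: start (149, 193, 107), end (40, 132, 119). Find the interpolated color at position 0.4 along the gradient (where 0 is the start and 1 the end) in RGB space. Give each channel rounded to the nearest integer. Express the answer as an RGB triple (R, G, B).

R = 149 + 0.4 × (40 − 149) = 149 + 0.4 × -109 = 105.4 → 105
G = 193 + 0.4 × (132 − 193) = 193 + 0.4 × -61 = 168.6 → 169
B = 107 + 0.4 × (119 − 107) = 107 + 0.4 × 12 = 111.8 → 112

(105, 169, 112)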